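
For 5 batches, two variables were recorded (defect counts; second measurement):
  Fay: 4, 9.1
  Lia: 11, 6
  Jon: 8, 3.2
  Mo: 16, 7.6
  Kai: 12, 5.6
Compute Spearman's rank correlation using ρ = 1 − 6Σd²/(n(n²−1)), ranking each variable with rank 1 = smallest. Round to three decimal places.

-0.100

Ranks of variable 1: 1, 3, 2, 5, 4
Ranks of variable 2: 5, 3, 1, 4, 2
d = r₁ − r₂: -4, 0, 1, 1, 2
d²: 16, 0, 1, 1, 4; Σd² = 22
ρ = 1 − 6·22/(5·24) = 1 − 132/120 = -0.100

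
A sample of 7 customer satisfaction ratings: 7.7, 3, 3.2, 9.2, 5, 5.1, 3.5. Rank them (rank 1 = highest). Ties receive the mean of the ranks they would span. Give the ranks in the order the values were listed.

Sorted (descending): 9.2, 7.7, 5.1, 5, 3.5, 3.2, 3
No ties — each value takes its position as its rank.

2, 7, 6, 1, 4, 3, 5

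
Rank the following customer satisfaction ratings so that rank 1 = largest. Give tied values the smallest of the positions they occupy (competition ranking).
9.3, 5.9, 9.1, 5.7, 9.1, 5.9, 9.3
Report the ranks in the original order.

1, 5, 3, 7, 3, 5, 1

Sorted (descending): 9.3, 9.3, 9.1, 9.1, 5.9, 5.9, 5.7
The 2 values of 9.3 occupy positions 1–2 → each gets rank 1.
The 2 values of 9.1 occupy positions 3–4 → each gets rank 3.
The 2 values of 5.9 occupy positions 5–6 → each gets rank 5.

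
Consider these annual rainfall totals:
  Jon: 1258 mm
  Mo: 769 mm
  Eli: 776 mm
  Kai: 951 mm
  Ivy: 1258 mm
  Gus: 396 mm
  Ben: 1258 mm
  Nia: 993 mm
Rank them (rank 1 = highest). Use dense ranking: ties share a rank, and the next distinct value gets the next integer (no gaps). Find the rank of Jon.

Sorted (descending): 1258, 1258, 1258, 993, 951, 776, 769, 396
The 3 values of 1258 share dense rank 1.
Remaining distinct values take the next consecutive integers.
Jon has value 1258 mm → rank 1.

1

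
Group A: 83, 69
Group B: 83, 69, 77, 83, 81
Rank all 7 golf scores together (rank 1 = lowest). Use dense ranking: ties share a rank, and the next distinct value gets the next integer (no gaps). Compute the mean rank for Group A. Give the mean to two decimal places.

Sorted (ascending): 69, 69, 77, 81, 83, 83, 83
The 2 values of 69 share dense rank 1.
The 3 values of 83 share dense rank 4.
Remaining distinct values take the next consecutive integers.
Group A values → pooled ranks: 83→4, 69→1
Mean rank = (4 + 1) / 2 = 2.50

2.50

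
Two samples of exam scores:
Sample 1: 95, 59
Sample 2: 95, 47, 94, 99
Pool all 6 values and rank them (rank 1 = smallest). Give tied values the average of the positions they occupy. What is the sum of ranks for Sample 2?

14.5

Sorted (ascending): 47, 59, 94, 95, 95, 99
The 2 values of 95 occupy positions 4–5 → average rank (4+5)/2 = 4.5.
Sample 2 values → pooled ranks: 95→4.5, 47→1, 94→3, 99→6
Rank sum = 4.5 + 1 + 3 + 6 = 14.5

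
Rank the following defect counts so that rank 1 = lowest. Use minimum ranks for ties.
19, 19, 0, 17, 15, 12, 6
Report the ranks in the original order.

6, 6, 1, 5, 4, 3, 2

Sorted (ascending): 0, 6, 12, 15, 17, 19, 19
The 2 values of 19 occupy positions 6–7 → each gets rank 6.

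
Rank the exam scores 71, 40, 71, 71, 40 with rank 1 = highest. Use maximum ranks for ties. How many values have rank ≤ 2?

0

Sorted (descending): 71, 71, 71, 40, 40
The 3 values of 71 occupy positions 1–3 → each gets rank 3.
The 2 values of 40 occupy positions 4–5 → each gets rank 5.
Ranks ≤ 2: {} → 0 values.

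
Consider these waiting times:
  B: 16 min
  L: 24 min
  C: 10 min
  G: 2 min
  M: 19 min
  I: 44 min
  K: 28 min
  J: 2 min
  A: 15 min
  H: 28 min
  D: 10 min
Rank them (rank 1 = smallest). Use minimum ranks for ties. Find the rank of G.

Sorted (ascending): 2, 2, 10, 10, 15, 16, 19, 24, 28, 28, 44
The 2 values of 2 occupy positions 1–2 → each gets rank 1.
The 2 values of 10 occupy positions 3–4 → each gets rank 3.
The 2 values of 28 occupy positions 9–10 → each gets rank 9.
G has value 2 min → rank 1.

1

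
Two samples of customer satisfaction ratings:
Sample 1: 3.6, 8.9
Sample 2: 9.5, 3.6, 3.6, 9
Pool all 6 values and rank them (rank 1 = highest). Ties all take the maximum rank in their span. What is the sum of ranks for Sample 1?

9

Sorted (descending): 9.5, 9, 8.9, 3.6, 3.6, 3.6
The 3 values of 3.6 occupy positions 4–6 → each gets rank 6.
Sample 1 values → pooled ranks: 3.6→6, 8.9→3
Rank sum = 6 + 3 = 9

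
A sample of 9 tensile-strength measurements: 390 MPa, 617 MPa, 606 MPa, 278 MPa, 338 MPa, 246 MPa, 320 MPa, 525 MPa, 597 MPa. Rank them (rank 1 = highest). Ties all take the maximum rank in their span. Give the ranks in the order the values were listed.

Sorted (descending): 617, 606, 597, 525, 390, 338, 320, 278, 246
No ties — each value takes its position as its rank.

5, 1, 2, 8, 6, 9, 7, 4, 3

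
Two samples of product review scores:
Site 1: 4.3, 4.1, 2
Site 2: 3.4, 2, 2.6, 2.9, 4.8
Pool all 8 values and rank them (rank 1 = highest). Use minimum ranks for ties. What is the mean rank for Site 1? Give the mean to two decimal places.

Sorted (descending): 4.8, 4.3, 4.1, 3.4, 2.9, 2.6, 2, 2
The 2 values of 2 occupy positions 7–8 → each gets rank 7.
Site 1 values → pooled ranks: 4.3→2, 4.1→3, 2→7
Mean rank = (2 + 3 + 7) / 3 = 4.00

4.00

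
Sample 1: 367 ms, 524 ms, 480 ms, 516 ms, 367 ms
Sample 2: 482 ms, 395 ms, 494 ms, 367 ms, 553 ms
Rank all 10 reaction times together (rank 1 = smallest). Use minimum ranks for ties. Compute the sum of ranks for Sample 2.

28

Sorted (ascending): 367, 367, 367, 395, 480, 482, 494, 516, 524, 553
The 3 values of 367 occupy positions 1–3 → each gets rank 1.
Sample 2 values → pooled ranks: 482→6, 395→4, 494→7, 367→1, 553→10
Rank sum = 6 + 4 + 7 + 1 + 10 = 28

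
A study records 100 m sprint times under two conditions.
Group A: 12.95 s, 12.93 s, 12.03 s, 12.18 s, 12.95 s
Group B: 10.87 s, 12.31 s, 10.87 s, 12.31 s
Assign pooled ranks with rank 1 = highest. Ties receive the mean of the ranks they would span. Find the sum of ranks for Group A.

19

Sorted (descending): 12.95, 12.95, 12.93, 12.31, 12.31, 12.18, 12.03, 10.87, 10.87
The 2 values of 12.95 occupy positions 1–2 → average rank (1+2)/2 = 1.5.
The 2 values of 12.31 occupy positions 4–5 → average rank (4+5)/2 = 4.5.
The 2 values of 10.87 occupy positions 8–9 → average rank (8+9)/2 = 8.5.
Group A values → pooled ranks: 12.95→1.5, 12.93→3, 12.03→7, 12.18→6, 12.95→1.5
Rank sum = 1.5 + 3 + 7 + 6 + 1.5 = 19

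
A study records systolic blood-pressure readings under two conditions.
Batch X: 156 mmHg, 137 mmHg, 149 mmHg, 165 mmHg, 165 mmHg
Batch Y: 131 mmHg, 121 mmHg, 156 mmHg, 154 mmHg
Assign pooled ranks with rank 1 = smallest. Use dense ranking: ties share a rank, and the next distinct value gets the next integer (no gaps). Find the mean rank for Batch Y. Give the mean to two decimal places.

Sorted (ascending): 121, 131, 137, 149, 154, 156, 156, 165, 165
The 2 values of 156 share dense rank 6.
The 2 values of 165 share dense rank 7.
Remaining distinct values take the next consecutive integers.
Batch Y values → pooled ranks: 131→2, 121→1, 156→6, 154→5
Mean rank = (2 + 1 + 6 + 5) / 4 = 3.50

3.50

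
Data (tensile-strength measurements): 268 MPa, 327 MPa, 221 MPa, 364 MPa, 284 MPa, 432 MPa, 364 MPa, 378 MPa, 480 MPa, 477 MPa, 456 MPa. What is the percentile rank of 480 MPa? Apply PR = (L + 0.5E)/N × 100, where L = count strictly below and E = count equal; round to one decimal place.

95.5

N = 11.
Strictly below 480: 10. Equal to 480: 1.
PR = (10 + 0.5·1)/11 × 100 = 95.5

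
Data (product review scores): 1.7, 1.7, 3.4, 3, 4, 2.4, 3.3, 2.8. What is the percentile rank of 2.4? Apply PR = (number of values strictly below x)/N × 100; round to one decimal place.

25.0

N = 8.
Strictly below 2.4: 2. Equal to 2.4: 1.
PR = 2/8 × 100 = 25.0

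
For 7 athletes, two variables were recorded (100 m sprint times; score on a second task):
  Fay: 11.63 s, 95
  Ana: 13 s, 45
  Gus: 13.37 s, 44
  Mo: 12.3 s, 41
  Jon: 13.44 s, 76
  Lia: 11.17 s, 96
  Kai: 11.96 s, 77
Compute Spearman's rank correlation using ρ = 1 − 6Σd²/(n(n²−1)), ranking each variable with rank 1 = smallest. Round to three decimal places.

Ranks of variable 1: 2, 5, 6, 4, 7, 1, 3
Ranks of variable 2: 6, 3, 2, 1, 4, 7, 5
d = r₁ − r₂: -4, 2, 4, 3, 3, -6, -2
d²: 16, 4, 16, 9, 9, 36, 4; Σd² = 94
ρ = 1 − 6·94/(7·48) = 1 − 564/336 = -0.679

-0.679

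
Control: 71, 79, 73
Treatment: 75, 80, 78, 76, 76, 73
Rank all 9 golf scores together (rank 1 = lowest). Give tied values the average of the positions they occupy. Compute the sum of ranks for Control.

Sorted (ascending): 71, 73, 73, 75, 76, 76, 78, 79, 80
The 2 values of 73 occupy positions 2–3 → average rank (2+3)/2 = 2.5.
The 2 values of 76 occupy positions 5–6 → average rank (5+6)/2 = 5.5.
Control values → pooled ranks: 71→1, 79→8, 73→2.5
Rank sum = 1 + 8 + 2.5 = 11.5

11.5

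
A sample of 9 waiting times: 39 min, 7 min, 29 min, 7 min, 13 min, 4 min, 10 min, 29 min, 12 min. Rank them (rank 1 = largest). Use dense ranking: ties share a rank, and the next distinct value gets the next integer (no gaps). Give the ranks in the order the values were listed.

Sorted (descending): 39, 29, 29, 13, 12, 10, 7, 7, 4
The 2 values of 29 share dense rank 2.
The 2 values of 7 share dense rank 6.
Remaining distinct values take the next consecutive integers.

1, 6, 2, 6, 3, 7, 5, 2, 4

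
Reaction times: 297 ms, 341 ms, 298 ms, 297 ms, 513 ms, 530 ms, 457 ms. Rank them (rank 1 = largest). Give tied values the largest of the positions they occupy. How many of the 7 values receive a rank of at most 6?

5

Sorted (descending): 530, 513, 457, 341, 298, 297, 297
The 2 values of 297 occupy positions 6–7 → each gets rank 7.
Ranks ≤ 6: {1, 2, 3, 4, 5} → 5 values.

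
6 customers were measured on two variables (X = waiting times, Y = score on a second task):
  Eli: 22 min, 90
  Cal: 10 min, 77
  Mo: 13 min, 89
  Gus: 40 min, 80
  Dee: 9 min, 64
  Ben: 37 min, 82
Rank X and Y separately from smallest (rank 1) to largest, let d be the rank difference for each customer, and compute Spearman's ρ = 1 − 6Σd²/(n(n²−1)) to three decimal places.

Ranks of variable 1: 4, 2, 3, 6, 1, 5
Ranks of variable 2: 6, 2, 5, 3, 1, 4
d = r₁ − r₂: -2, 0, -2, 3, 0, 1
d²: 4, 0, 4, 9, 0, 1; Σd² = 18
ρ = 1 − 6·18/(6·35) = 1 − 108/210 = 0.486

0.486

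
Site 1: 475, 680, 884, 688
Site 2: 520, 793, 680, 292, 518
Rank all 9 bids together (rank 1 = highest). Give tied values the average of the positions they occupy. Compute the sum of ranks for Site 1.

Sorted (descending): 884, 793, 688, 680, 680, 520, 518, 475, 292
The 2 values of 680 occupy positions 4–5 → average rank (4+5)/2 = 4.5.
Site 1 values → pooled ranks: 475→8, 680→4.5, 884→1, 688→3
Rank sum = 8 + 4.5 + 1 + 3 = 16.5

16.5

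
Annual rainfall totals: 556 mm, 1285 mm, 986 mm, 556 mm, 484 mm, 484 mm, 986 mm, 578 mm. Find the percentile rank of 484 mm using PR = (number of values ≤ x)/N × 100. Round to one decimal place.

25.0

N = 8.
Strictly below 484: 0. Equal to 484: 2.
PR = 2/8 × 100 = 25.0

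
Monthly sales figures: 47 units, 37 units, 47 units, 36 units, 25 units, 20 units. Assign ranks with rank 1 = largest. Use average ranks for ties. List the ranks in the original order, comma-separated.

Sorted (descending): 47, 47, 37, 36, 25, 20
The 2 values of 47 occupy positions 1–2 → average rank (1+2)/2 = 1.5.

1.5, 3, 1.5, 4, 5, 6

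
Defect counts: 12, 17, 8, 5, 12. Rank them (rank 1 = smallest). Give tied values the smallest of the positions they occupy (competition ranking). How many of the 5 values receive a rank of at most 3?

4

Sorted (ascending): 5, 8, 12, 12, 17
The 2 values of 12 occupy positions 3–4 → each gets rank 3.
Ranks ≤ 3: {1, 2, 3, 3} → 4 values.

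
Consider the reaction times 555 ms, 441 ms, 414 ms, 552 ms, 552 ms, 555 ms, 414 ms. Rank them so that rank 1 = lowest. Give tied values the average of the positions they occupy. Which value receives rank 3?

Sorted (ascending): 414, 414, 441, 552, 552, 555, 555
The 2 values of 414 occupy positions 1–2 → average rank (1+2)/2 = 1.5.
The 2 values of 552 occupy positions 4–5 → average rank (4+5)/2 = 4.5.
The 2 values of 555 occupy positions 6–7 → average rank (6+7)/2 = 6.5.
Rank 3 → value 441.

441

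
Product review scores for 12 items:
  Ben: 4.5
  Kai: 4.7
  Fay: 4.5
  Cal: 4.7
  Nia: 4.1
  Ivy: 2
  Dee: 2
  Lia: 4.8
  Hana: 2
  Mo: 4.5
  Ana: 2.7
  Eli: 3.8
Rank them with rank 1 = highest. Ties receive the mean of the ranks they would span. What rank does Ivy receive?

Sorted (descending): 4.8, 4.7, 4.7, 4.5, 4.5, 4.5, 4.1, 3.8, 2.7, 2, 2, 2
The 2 values of 4.7 occupy positions 2–3 → average rank (2+3)/2 = 2.5.
The 3 values of 4.5 occupy positions 4–6 → average rank 5.
The 3 values of 2 occupy positions 10–12 → average rank 11.
Ivy has value 2 → rank 11.

11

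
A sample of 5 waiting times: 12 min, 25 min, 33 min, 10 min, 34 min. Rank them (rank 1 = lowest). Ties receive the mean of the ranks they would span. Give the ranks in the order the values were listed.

Sorted (ascending): 10, 12, 25, 33, 34
No ties — each value takes its position as its rank.

2, 3, 4, 1, 5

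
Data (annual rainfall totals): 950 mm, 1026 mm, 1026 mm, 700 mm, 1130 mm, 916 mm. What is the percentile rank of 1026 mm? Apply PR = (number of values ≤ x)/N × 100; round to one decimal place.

83.3

N = 6.
Strictly below 1026: 3. Equal to 1026: 2.
PR = 5/6 × 100 = 83.3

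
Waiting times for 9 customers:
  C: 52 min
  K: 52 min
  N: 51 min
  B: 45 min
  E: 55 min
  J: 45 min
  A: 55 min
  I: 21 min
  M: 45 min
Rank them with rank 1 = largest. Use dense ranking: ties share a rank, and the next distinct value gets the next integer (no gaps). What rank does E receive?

1

Sorted (descending): 55, 55, 52, 52, 51, 45, 45, 45, 21
The 2 values of 55 share dense rank 1.
The 2 values of 52 share dense rank 2.
The 3 values of 45 share dense rank 4.
Remaining distinct values take the next consecutive integers.
E has value 55 min → rank 1.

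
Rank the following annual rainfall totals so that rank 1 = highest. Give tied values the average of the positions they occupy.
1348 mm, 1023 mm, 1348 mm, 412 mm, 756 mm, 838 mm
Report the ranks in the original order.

Sorted (descending): 1348, 1348, 1023, 838, 756, 412
The 2 values of 1348 occupy positions 1–2 → average rank (1+2)/2 = 1.5.

1.5, 3, 1.5, 6, 5, 4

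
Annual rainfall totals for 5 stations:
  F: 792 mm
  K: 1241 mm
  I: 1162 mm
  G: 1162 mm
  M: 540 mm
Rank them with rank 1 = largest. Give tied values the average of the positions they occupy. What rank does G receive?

2.5

Sorted (descending): 1241, 1162, 1162, 792, 540
The 2 values of 1162 occupy positions 2–3 → average rank (2+3)/2 = 2.5.
G has value 1162 mm → rank 2.5.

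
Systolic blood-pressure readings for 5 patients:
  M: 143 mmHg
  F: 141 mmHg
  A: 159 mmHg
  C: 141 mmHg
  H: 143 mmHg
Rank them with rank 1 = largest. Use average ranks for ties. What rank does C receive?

Sorted (descending): 159, 143, 143, 141, 141
The 2 values of 143 occupy positions 2–3 → average rank (2+3)/2 = 2.5.
The 2 values of 141 occupy positions 4–5 → average rank (4+5)/2 = 4.5.
C has value 141 mmHg → rank 4.5.

4.5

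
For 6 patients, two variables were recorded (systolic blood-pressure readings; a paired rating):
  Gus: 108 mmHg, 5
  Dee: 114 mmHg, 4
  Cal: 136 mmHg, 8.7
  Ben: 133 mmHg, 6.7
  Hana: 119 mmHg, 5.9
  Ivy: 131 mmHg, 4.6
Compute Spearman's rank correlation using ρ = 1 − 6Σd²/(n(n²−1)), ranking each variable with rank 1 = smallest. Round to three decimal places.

Ranks of variable 1: 1, 2, 6, 5, 3, 4
Ranks of variable 2: 3, 1, 6, 5, 4, 2
d = r₁ − r₂: -2, 1, 0, 0, -1, 2
d²: 4, 1, 0, 0, 1, 4; Σd² = 10
ρ = 1 − 6·10/(6·35) = 1 − 60/210 = 0.714

0.714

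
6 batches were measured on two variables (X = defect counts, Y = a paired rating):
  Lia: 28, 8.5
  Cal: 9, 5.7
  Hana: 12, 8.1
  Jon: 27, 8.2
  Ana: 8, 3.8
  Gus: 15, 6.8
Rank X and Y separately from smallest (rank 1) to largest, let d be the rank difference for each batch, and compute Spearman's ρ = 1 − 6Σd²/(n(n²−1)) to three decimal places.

Ranks of variable 1: 6, 2, 3, 5, 1, 4
Ranks of variable 2: 6, 2, 4, 5, 1, 3
d = r₁ − r₂: 0, 0, -1, 0, 0, 1
d²: 0, 0, 1, 0, 0, 1; Σd² = 2
ρ = 1 − 6·2/(6·35) = 1 − 12/210 = 0.943

0.943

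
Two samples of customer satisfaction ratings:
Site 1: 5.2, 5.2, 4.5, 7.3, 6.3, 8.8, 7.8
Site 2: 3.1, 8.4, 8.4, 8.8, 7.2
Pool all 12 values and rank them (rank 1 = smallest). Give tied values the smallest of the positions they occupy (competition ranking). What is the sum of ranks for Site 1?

39

Sorted (ascending): 3.1, 4.5, 5.2, 5.2, 6.3, 7.2, 7.3, 7.8, 8.4, 8.4, 8.8, 8.8
The 2 values of 5.2 occupy positions 3–4 → each gets rank 3.
The 2 values of 8.4 occupy positions 9–10 → each gets rank 9.
The 2 values of 8.8 occupy positions 11–12 → each gets rank 11.
Site 1 values → pooled ranks: 5.2→3, 5.2→3, 4.5→2, 7.3→7, 6.3→5, 8.8→11, 7.8→8
Rank sum = 3 + 3 + 2 + 7 + 5 + 11 + 8 = 39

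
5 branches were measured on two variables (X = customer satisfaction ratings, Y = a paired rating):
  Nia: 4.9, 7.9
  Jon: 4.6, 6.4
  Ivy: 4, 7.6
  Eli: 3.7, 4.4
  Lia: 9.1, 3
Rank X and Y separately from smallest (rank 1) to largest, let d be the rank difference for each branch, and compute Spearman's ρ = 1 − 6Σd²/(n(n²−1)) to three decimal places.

Ranks of variable 1: 4, 3, 2, 1, 5
Ranks of variable 2: 5, 3, 4, 2, 1
d = r₁ − r₂: -1, 0, -2, -1, 4
d²: 1, 0, 4, 1, 16; Σd² = 22
ρ = 1 − 6·22/(5·24) = 1 − 132/120 = -0.100

-0.100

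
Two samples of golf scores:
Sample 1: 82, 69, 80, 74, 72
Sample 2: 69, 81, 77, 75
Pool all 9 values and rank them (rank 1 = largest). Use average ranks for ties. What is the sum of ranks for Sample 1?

25.5

Sorted (descending): 82, 81, 80, 77, 75, 74, 72, 69, 69
The 2 values of 69 occupy positions 8–9 → average rank (8+9)/2 = 8.5.
Sample 1 values → pooled ranks: 82→1, 69→8.5, 80→3, 74→6, 72→7
Rank sum = 1 + 8.5 + 3 + 6 + 7 = 25.5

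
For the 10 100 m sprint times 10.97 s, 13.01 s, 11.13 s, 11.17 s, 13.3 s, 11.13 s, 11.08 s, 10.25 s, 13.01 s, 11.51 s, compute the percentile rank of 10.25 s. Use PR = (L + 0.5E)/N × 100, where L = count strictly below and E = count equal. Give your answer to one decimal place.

5.0

N = 10.
Strictly below 10.25: 0. Equal to 10.25: 1.
PR = (0 + 0.5·1)/10 × 100 = 5.0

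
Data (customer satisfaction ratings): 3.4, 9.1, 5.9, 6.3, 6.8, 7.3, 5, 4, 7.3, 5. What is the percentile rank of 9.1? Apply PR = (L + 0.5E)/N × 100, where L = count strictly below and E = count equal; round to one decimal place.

95.0

N = 10.
Strictly below 9.1: 9. Equal to 9.1: 1.
PR = (9 + 0.5·1)/10 × 100 = 95.0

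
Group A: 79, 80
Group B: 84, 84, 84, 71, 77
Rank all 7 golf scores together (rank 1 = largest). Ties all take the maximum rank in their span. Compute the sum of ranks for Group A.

Sorted (descending): 84, 84, 84, 80, 79, 77, 71
The 3 values of 84 occupy positions 1–3 → each gets rank 3.
Group A values → pooled ranks: 79→5, 80→4
Rank sum = 5 + 4 = 9

9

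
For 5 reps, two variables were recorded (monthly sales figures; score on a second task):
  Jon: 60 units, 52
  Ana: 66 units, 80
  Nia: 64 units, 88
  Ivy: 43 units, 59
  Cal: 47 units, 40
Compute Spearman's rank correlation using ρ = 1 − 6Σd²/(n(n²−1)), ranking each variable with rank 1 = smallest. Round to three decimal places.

Ranks of variable 1: 3, 5, 4, 1, 2
Ranks of variable 2: 2, 4, 5, 3, 1
d = r₁ − r₂: 1, 1, -1, -2, 1
d²: 1, 1, 1, 4, 1; Σd² = 8
ρ = 1 − 6·8/(5·24) = 1 − 48/120 = 0.600

0.600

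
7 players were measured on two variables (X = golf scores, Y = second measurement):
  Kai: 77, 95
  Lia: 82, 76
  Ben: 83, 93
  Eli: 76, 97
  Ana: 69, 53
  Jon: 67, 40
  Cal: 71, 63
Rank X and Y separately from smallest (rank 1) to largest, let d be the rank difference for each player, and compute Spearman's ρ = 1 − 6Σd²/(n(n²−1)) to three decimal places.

Ranks of variable 1: 5, 6, 7, 4, 2, 1, 3
Ranks of variable 2: 6, 4, 5, 7, 2, 1, 3
d = r₁ − r₂: -1, 2, 2, -3, 0, 0, 0
d²: 1, 4, 4, 9, 0, 0, 0; Σd² = 18
ρ = 1 − 6·18/(7·48) = 1 − 108/336 = 0.679

0.679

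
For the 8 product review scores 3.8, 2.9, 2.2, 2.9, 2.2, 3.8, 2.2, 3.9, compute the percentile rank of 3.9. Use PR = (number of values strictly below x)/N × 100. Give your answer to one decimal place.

N = 8.
Strictly below 3.9: 7. Equal to 3.9: 1.
PR = 7/8 × 100 = 87.5

87.5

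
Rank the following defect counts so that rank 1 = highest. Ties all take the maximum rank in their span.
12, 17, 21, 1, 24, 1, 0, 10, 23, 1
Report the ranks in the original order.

Sorted (descending): 24, 23, 21, 17, 12, 10, 1, 1, 1, 0
The 3 values of 1 occupy positions 7–9 → each gets rank 9.

5, 4, 3, 9, 1, 9, 10, 6, 2, 9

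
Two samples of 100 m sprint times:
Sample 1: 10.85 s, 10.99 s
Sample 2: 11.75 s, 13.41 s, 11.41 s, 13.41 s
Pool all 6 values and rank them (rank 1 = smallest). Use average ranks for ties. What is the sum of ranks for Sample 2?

18

Sorted (ascending): 10.85, 10.99, 11.41, 11.75, 13.41, 13.41
The 2 values of 13.41 occupy positions 5–6 → average rank (5+6)/2 = 5.5.
Sample 2 values → pooled ranks: 11.75→4, 13.41→5.5, 11.41→3, 13.41→5.5
Rank sum = 4 + 5.5 + 3 + 5.5 = 18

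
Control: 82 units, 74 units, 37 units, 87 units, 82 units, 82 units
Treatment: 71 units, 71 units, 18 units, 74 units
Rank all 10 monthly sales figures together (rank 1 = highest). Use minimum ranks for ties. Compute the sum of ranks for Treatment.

29

Sorted (descending): 87, 82, 82, 82, 74, 74, 71, 71, 37, 18
The 3 values of 82 occupy positions 2–4 → each gets rank 2.
The 2 values of 74 occupy positions 5–6 → each gets rank 5.
The 2 values of 71 occupy positions 7–8 → each gets rank 7.
Treatment values → pooled ranks: 71→7, 71→7, 18→10, 74→5
Rank sum = 7 + 7 + 10 + 5 = 29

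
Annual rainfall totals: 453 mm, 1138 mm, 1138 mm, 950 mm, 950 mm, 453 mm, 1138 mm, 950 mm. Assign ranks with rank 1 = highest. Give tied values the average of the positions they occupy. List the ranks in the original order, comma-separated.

7.5, 2, 2, 5, 5, 7.5, 2, 5

Sorted (descending): 1138, 1138, 1138, 950, 950, 950, 453, 453
The 3 values of 1138 occupy positions 1–3 → average rank 2.
The 3 values of 950 occupy positions 4–6 → average rank 5.
The 2 values of 453 occupy positions 7–8 → average rank (7+8)/2 = 7.5.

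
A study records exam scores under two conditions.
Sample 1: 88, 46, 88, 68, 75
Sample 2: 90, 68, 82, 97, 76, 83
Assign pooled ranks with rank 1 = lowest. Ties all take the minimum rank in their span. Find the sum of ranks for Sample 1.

23

Sorted (ascending): 46, 68, 68, 75, 76, 82, 83, 88, 88, 90, 97
The 2 values of 68 occupy positions 2–3 → each gets rank 2.
The 2 values of 88 occupy positions 8–9 → each gets rank 8.
Sample 1 values → pooled ranks: 88→8, 46→1, 88→8, 68→2, 75→4
Rank sum = 8 + 1 + 8 + 2 + 4 = 23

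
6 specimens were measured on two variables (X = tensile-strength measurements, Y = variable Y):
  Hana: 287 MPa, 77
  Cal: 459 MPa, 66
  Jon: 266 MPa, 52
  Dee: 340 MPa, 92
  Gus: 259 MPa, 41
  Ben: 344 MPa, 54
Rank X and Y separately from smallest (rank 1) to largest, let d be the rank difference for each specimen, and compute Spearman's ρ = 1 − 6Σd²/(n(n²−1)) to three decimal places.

Ranks of variable 1: 3, 6, 2, 4, 1, 5
Ranks of variable 2: 5, 4, 2, 6, 1, 3
d = r₁ − r₂: -2, 2, 0, -2, 0, 2
d²: 4, 4, 0, 4, 0, 4; Σd² = 16
ρ = 1 − 6·16/(6·35) = 1 − 96/210 = 0.543

0.543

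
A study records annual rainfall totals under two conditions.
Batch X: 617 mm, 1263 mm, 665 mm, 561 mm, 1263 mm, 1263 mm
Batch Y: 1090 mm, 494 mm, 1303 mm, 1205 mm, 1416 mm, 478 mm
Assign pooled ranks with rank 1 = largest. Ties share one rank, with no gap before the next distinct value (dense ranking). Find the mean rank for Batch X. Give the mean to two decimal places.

5.00

Sorted (descending): 1416, 1303, 1263, 1263, 1263, 1205, 1090, 665, 617, 561, 494, 478
The 3 values of 1263 share dense rank 3.
Remaining distinct values take the next consecutive integers.
Batch X values → pooled ranks: 617→7, 1263→3, 665→6, 561→8, 1263→3, 1263→3
Mean rank = (7 + 3 + 6 + 8 + 3 + 3) / 6 = 5.00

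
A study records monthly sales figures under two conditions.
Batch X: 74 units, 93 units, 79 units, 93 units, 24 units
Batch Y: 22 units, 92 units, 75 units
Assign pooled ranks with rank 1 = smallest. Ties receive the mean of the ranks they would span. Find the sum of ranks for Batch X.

Sorted (ascending): 22, 24, 74, 75, 79, 92, 93, 93
The 2 values of 93 occupy positions 7–8 → average rank (7+8)/2 = 7.5.
Batch X values → pooled ranks: 74→3, 93→7.5, 79→5, 93→7.5, 24→2
Rank sum = 3 + 7.5 + 5 + 7.5 + 2 = 25

25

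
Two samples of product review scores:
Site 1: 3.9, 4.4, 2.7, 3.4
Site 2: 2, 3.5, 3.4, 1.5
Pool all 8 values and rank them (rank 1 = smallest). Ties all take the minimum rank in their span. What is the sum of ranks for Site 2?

13

Sorted (ascending): 1.5, 2, 2.7, 3.4, 3.4, 3.5, 3.9, 4.4
The 2 values of 3.4 occupy positions 4–5 → each gets rank 4.
Site 2 values → pooled ranks: 2→2, 3.5→6, 3.4→4, 1.5→1
Rank sum = 2 + 6 + 4 + 1 = 13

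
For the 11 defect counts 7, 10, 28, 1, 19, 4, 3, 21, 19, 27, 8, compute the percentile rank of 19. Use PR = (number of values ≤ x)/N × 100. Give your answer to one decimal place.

N = 11.
Strictly below 19: 6. Equal to 19: 2.
PR = 8/11 × 100 = 72.7

72.7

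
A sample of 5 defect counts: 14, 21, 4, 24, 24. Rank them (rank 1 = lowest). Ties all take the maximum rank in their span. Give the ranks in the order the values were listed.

2, 3, 1, 5, 5

Sorted (ascending): 4, 14, 21, 24, 24
The 2 values of 24 occupy positions 4–5 → each gets rank 5.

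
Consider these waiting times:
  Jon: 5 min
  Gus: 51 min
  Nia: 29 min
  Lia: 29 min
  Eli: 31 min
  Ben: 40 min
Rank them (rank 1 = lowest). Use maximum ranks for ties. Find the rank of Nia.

Sorted (ascending): 5, 29, 29, 31, 40, 51
The 2 values of 29 occupy positions 2–3 → each gets rank 3.
Nia has value 29 min → rank 3.

3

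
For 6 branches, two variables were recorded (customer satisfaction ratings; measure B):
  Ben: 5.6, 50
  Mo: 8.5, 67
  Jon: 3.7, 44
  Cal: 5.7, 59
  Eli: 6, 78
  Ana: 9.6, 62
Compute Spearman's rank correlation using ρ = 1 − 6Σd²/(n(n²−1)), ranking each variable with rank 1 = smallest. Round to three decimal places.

0.771

Ranks of variable 1: 2, 5, 1, 3, 4, 6
Ranks of variable 2: 2, 5, 1, 3, 6, 4
d = r₁ − r₂: 0, 0, 0, 0, -2, 2
d²: 0, 0, 0, 0, 4, 4; Σd² = 8
ρ = 1 − 6·8/(6·35) = 1 − 48/210 = 0.771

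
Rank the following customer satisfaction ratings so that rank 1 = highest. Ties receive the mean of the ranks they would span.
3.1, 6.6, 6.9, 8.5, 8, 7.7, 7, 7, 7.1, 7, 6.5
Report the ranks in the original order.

11, 9, 8, 1, 2, 3, 6, 6, 4, 6, 10

Sorted (descending): 8.5, 8, 7.7, 7.1, 7, 7, 7, 6.9, 6.6, 6.5, 3.1
The 3 values of 7 occupy positions 5–7 → average rank 6.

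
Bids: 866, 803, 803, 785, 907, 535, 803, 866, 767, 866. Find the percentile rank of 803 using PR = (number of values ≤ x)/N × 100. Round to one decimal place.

N = 10.
Strictly below 803: 3. Equal to 803: 3.
PR = 6/10 × 100 = 60.0

60.0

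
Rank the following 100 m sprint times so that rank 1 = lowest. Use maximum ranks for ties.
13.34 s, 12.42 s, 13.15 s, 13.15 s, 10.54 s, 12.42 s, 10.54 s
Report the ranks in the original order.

7, 4, 6, 6, 2, 4, 2

Sorted (ascending): 10.54, 10.54, 12.42, 12.42, 13.15, 13.15, 13.34
The 2 values of 10.54 occupy positions 1–2 → each gets rank 2.
The 2 values of 12.42 occupy positions 3–4 → each gets rank 4.
The 2 values of 13.15 occupy positions 5–6 → each gets rank 6.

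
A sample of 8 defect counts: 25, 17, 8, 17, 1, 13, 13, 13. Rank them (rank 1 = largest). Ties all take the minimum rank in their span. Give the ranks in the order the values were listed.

Sorted (descending): 25, 17, 17, 13, 13, 13, 8, 1
The 2 values of 17 occupy positions 2–3 → each gets rank 2.
The 3 values of 13 occupy positions 4–6 → each gets rank 4.

1, 2, 7, 2, 8, 4, 4, 4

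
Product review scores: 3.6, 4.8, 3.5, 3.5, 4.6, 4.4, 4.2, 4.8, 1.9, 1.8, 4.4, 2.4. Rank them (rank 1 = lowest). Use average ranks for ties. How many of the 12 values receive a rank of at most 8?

Sorted (ascending): 1.8, 1.9, 2.4, 3.5, 3.5, 3.6, 4.2, 4.4, 4.4, 4.6, 4.8, 4.8
The 2 values of 3.5 occupy positions 4–5 → average rank (4+5)/2 = 4.5.
The 2 values of 4.4 occupy positions 8–9 → average rank (8+9)/2 = 8.5.
The 2 values of 4.8 occupy positions 11–12 → average rank (11+12)/2 = 11.5.
Ranks ≤ 8: {1, 2, 3, 4.5, 4.5, 6, 7} → 7 values.

7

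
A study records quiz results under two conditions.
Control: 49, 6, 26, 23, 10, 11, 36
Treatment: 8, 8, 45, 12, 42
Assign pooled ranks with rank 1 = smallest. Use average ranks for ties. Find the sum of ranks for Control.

46

Sorted (ascending): 6, 8, 8, 10, 11, 12, 23, 26, 36, 42, 45, 49
The 2 values of 8 occupy positions 2–3 → average rank (2+3)/2 = 2.5.
Control values → pooled ranks: 49→12, 6→1, 26→8, 23→7, 10→4, 11→5, 36→9
Rank sum = 12 + 1 + 8 + 7 + 4 + 5 + 9 = 46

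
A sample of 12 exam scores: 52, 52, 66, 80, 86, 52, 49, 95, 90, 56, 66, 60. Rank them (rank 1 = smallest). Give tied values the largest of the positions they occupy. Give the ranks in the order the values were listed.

Sorted (ascending): 49, 52, 52, 52, 56, 60, 66, 66, 80, 86, 90, 95
The 3 values of 52 occupy positions 2–4 → each gets rank 4.
The 2 values of 66 occupy positions 7–8 → each gets rank 8.

4, 4, 8, 9, 10, 4, 1, 12, 11, 5, 8, 6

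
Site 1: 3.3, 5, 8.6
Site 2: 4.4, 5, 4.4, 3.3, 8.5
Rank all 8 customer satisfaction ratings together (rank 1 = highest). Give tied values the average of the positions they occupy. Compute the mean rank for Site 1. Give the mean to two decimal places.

4.00

Sorted (descending): 8.6, 8.5, 5, 5, 4.4, 4.4, 3.3, 3.3
The 2 values of 5 occupy positions 3–4 → average rank (3+4)/2 = 3.5.
The 2 values of 4.4 occupy positions 5–6 → average rank (5+6)/2 = 5.5.
The 2 values of 3.3 occupy positions 7–8 → average rank (7+8)/2 = 7.5.
Site 1 values → pooled ranks: 3.3→7.5, 5→3.5, 8.6→1
Mean rank = (7.5 + 3.5 + 1) / 3 = 4.00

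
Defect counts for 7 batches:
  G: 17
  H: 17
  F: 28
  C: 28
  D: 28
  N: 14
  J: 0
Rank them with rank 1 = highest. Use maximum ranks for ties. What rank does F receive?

Sorted (descending): 28, 28, 28, 17, 17, 14, 0
The 3 values of 28 occupy positions 1–3 → each gets rank 3.
The 2 values of 17 occupy positions 4–5 → each gets rank 5.
F has value 28 → rank 3.

3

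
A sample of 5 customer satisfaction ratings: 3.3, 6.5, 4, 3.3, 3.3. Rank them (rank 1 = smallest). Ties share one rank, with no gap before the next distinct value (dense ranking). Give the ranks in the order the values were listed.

1, 3, 2, 1, 1

Sorted (ascending): 3.3, 3.3, 3.3, 4, 6.5
The 3 values of 3.3 share dense rank 1.
Remaining distinct values take the next consecutive integers.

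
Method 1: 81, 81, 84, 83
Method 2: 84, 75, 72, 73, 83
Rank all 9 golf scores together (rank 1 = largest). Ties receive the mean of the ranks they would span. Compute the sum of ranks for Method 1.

16

Sorted (descending): 84, 84, 83, 83, 81, 81, 75, 73, 72
The 2 values of 84 occupy positions 1–2 → average rank (1+2)/2 = 1.5.
The 2 values of 83 occupy positions 3–4 → average rank (3+4)/2 = 3.5.
The 2 values of 81 occupy positions 5–6 → average rank (5+6)/2 = 5.5.
Method 1 values → pooled ranks: 81→5.5, 81→5.5, 84→1.5, 83→3.5
Rank sum = 5.5 + 5.5 + 1.5 + 3.5 = 16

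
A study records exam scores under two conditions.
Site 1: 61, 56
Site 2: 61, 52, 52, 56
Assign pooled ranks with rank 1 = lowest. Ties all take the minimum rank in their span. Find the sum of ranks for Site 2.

10

Sorted (ascending): 52, 52, 56, 56, 61, 61
The 2 values of 52 occupy positions 1–2 → each gets rank 1.
The 2 values of 56 occupy positions 3–4 → each gets rank 3.
The 2 values of 61 occupy positions 5–6 → each gets rank 5.
Site 2 values → pooled ranks: 61→5, 52→1, 52→1, 56→3
Rank sum = 5 + 1 + 1 + 3 = 10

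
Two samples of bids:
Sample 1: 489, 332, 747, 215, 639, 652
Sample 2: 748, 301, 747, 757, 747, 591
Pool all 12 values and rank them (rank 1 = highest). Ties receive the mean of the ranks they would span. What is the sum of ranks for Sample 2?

30

Sorted (descending): 757, 748, 747, 747, 747, 652, 639, 591, 489, 332, 301, 215
The 3 values of 747 occupy positions 3–5 → average rank 4.
Sample 2 values → pooled ranks: 748→2, 301→11, 747→4, 757→1, 747→4, 591→8
Rank sum = 2 + 11 + 4 + 1 + 4 + 8 = 30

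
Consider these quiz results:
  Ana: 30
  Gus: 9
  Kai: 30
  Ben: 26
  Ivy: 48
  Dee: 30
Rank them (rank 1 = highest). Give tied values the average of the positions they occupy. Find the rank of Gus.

Sorted (descending): 48, 30, 30, 30, 26, 9
The 3 values of 30 occupy positions 2–4 → average rank 3.
Gus has value 9 → rank 6.

6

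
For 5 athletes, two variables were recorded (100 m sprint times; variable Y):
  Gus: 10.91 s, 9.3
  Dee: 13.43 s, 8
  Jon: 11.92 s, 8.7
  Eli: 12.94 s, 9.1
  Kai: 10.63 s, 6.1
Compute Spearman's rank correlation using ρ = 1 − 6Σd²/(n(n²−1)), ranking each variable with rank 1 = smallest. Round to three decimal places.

Ranks of variable 1: 2, 5, 3, 4, 1
Ranks of variable 2: 5, 2, 3, 4, 1
d = r₁ − r₂: -3, 3, 0, 0, 0
d²: 9, 9, 0, 0, 0; Σd² = 18
ρ = 1 − 6·18/(5·24) = 1 − 108/120 = 0.100

0.100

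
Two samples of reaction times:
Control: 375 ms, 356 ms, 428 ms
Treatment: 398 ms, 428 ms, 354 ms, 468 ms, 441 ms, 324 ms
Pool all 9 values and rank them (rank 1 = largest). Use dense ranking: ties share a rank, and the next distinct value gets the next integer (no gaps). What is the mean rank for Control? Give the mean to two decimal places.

4.67

Sorted (descending): 468, 441, 428, 428, 398, 375, 356, 354, 324
The 2 values of 428 share dense rank 3.
Remaining distinct values take the next consecutive integers.
Control values → pooled ranks: 375→5, 356→6, 428→3
Mean rank = (5 + 6 + 3) / 3 = 4.67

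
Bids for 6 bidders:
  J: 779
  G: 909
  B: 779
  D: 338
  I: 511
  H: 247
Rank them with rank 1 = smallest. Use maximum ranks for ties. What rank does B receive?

Sorted (ascending): 247, 338, 511, 779, 779, 909
The 2 values of 779 occupy positions 4–5 → each gets rank 5.
B has value 779 → rank 5.

5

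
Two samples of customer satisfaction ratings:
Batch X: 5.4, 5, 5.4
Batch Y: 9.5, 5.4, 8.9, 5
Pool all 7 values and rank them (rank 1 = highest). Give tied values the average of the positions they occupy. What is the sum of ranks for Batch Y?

13.5

Sorted (descending): 9.5, 8.9, 5.4, 5.4, 5.4, 5, 5
The 3 values of 5.4 occupy positions 3–5 → average rank 4.
The 2 values of 5 occupy positions 6–7 → average rank (6+7)/2 = 6.5.
Batch Y values → pooled ranks: 9.5→1, 5.4→4, 8.9→2, 5→6.5
Rank sum = 1 + 4 + 2 + 6.5 = 13.5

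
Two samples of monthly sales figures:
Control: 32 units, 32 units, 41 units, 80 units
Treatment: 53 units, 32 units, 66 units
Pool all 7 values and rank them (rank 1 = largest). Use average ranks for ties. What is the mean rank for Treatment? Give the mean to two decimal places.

3.67

Sorted (descending): 80, 66, 53, 41, 32, 32, 32
The 3 values of 32 occupy positions 5–7 → average rank 6.
Treatment values → pooled ranks: 53→3, 32→6, 66→2
Mean rank = (3 + 6 + 2) / 3 = 3.67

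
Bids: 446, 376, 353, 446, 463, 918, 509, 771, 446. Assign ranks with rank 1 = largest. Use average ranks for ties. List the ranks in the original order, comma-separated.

Sorted (descending): 918, 771, 509, 463, 446, 446, 446, 376, 353
The 3 values of 446 occupy positions 5–7 → average rank 6.

6, 8, 9, 6, 4, 1, 3, 2, 6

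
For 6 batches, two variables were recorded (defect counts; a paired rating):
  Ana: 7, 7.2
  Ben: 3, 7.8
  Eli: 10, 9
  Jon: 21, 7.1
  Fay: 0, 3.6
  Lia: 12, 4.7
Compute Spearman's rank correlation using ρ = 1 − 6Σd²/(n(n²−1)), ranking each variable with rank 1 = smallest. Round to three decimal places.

0.086

Ranks of variable 1: 3, 2, 4, 6, 1, 5
Ranks of variable 2: 4, 5, 6, 3, 1, 2
d = r₁ − r₂: -1, -3, -2, 3, 0, 3
d²: 1, 9, 4, 9, 0, 9; Σd² = 32
ρ = 1 − 6·32/(6·35) = 1 − 192/210 = 0.086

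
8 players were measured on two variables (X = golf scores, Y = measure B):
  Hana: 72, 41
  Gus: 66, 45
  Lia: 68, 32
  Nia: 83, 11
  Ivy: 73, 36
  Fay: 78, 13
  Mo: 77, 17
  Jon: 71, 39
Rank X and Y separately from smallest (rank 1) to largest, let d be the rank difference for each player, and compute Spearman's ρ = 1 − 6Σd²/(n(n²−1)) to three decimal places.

Ranks of variable 1: 4, 1, 2, 8, 5, 7, 6, 3
Ranks of variable 2: 7, 8, 4, 1, 5, 2, 3, 6
d = r₁ − r₂: -3, -7, -2, 7, 0, 5, 3, -3
d²: 9, 49, 4, 49, 0, 25, 9, 9; Σd² = 154
ρ = 1 − 6·154/(8·63) = 1 − 924/504 = -0.833

-0.833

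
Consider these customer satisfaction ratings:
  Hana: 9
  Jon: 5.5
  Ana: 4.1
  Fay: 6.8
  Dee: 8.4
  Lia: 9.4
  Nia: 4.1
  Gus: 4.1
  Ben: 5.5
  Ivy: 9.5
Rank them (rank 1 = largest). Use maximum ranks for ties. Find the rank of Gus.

Sorted (descending): 9.5, 9.4, 9, 8.4, 6.8, 5.5, 5.5, 4.1, 4.1, 4.1
The 2 values of 5.5 occupy positions 6–7 → each gets rank 7.
The 3 values of 4.1 occupy positions 8–10 → each gets rank 10.
Gus has value 4.1 → rank 10.

10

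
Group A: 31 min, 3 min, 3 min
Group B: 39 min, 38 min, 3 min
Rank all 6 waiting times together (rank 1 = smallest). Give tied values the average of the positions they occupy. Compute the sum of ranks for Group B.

Sorted (ascending): 3, 3, 3, 31, 38, 39
The 3 values of 3 occupy positions 1–3 → average rank 2.
Group B values → pooled ranks: 39→6, 38→5, 3→2
Rank sum = 6 + 5 + 2 = 13

13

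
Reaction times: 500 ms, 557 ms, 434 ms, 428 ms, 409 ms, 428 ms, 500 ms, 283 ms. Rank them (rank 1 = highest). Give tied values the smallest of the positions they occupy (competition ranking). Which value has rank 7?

Sorted (descending): 557, 500, 500, 434, 428, 428, 409, 283
The 2 values of 500 occupy positions 2–3 → each gets rank 2.
The 2 values of 428 occupy positions 5–6 → each gets rank 5.
Rank 7 → value 409.

409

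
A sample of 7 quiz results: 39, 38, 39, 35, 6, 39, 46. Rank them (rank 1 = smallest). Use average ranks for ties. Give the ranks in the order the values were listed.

5, 3, 5, 2, 1, 5, 7

Sorted (ascending): 6, 35, 38, 39, 39, 39, 46
The 3 values of 39 occupy positions 4–6 → average rank 5.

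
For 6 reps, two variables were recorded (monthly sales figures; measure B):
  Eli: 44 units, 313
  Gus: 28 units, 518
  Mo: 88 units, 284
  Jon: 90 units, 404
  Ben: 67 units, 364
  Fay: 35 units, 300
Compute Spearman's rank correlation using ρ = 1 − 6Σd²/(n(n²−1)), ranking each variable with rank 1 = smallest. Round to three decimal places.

-0.200

Ranks of variable 1: 3, 1, 5, 6, 4, 2
Ranks of variable 2: 3, 6, 1, 5, 4, 2
d = r₁ − r₂: 0, -5, 4, 1, 0, 0
d²: 0, 25, 16, 1, 0, 0; Σd² = 42
ρ = 1 − 6·42/(6·35) = 1 − 252/210 = -0.200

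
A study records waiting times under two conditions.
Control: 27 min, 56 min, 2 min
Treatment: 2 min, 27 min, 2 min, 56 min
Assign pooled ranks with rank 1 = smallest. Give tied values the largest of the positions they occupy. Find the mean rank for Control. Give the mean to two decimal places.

5.00

Sorted (ascending): 2, 2, 2, 27, 27, 56, 56
The 3 values of 2 occupy positions 1–3 → each gets rank 3.
The 2 values of 27 occupy positions 4–5 → each gets rank 5.
The 2 values of 56 occupy positions 6–7 → each gets rank 7.
Control values → pooled ranks: 27→5, 56→7, 2→3
Mean rank = (5 + 7 + 3) / 3 = 5.00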